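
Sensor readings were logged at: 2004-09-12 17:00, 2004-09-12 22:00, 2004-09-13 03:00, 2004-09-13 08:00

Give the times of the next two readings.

2004-09-13 13:00, 2004-09-13 18:00

The interval is a steady 5 hours (5, 5, 5).
2004-09-13 08:00 + 5 h = 2004-09-13 13:00.
2004-09-13 13:00 + 5 h = 2004-09-13 18:00.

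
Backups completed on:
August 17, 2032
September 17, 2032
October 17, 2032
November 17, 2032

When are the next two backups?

Gaps: 31, 30, 31 days — not constant. Every event is on the 17th of the month.
Pattern: the 17th of each month.
December 2032: December 17, 2032.
January 2033: January 17, 2033.

December 17, 2032; January 17, 2033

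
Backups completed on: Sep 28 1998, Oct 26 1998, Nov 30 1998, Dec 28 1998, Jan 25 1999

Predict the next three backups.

Feb 22 1999, Mar 29 1999, Apr 26 1999

These are Mondays with 28, 35, 28, 28-day gaps.
Each is the final Monday of its month — Nov 30 1998 is past the 28th, so '4th Monday' doesn't fit.
Last Monday of February 1999: Feb 22 1999.
Last Monday of March 1999: Mar 29 1999.
April 1999 ends with Monday Apr 26 1999.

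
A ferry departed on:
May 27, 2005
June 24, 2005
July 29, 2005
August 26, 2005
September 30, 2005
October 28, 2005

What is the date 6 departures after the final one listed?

All Fridays; the gaps (28, 35, 28, 35, 28) vary with month length.
This is the last Friday of each month.
Last Friday of November 2005: November 25, 2005.
December 2005 ends with Friday December 30, 2005.
January 2006 ends with Friday January 27, 2006.
February 2006 ends with Friday February 24, 2006.
March 2006 ends with Friday March 31, 2006.
April 2006 ends with Friday April 28, 2006.

April 28, 2006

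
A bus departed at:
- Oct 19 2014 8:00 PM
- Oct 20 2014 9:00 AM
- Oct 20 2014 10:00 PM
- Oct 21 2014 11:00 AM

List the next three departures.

Oct 22 2014 12:00 AM, Oct 22 2014 1:00 PM, Oct 23 2014 2:00 AM

Gaps: 13, 13, 13 hours — each event is 13 hours after the previous one.
Oct 21 2014 11:00 AM + 13 h = Oct 22 2014 12:00 AM.
Oct 22 2014 12:00 AM + 13 h = Oct 22 2014 1:00 PM.
Oct 22 2014 1:00 PM + 13 h = Oct 23 2014 2:00 AM.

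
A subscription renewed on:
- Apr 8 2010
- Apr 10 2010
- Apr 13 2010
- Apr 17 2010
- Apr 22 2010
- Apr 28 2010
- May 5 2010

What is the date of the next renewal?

Gaps: 2, 3, 4, 5, 6, 7 days — each gap is 1 larger than the previous one.
Next gap: 8 days. May 5 2010 + 8 days = May 13 2010.

May 13 2010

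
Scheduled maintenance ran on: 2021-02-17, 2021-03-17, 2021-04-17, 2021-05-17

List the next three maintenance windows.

The day-of-month is always 17 (28, 31, 30 days between events).
So this recurs on the 17th of each month.
Next: June 2021 → 2021-06-17.
Next: July 2021 → 2021-07-17.
August 2021: 2021-08-17.

2021-06-17, 2021-07-17, 2021-08-17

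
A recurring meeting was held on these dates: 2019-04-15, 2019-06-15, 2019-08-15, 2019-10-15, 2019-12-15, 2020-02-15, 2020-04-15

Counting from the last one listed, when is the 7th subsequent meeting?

2021-06-15

The day-of-month is always 15 (61, 61, 61, 61, 62, 60 days between events).
So this recurs on the 15th of every 2 months.
Next: June 2020 → 2020-06-15.
Next: August 2020 → 2020-08-15.
October 2020: 2020-10-15.
December 2020: 2020-12-15.
February 2021: 2021-02-15.
Next: April 2021 → 2021-04-15.
June 2021: 2021-06-15.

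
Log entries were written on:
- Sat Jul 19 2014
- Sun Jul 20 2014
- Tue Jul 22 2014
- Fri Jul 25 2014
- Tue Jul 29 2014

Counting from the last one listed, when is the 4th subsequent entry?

The spacing grows by 1 each time: 1, 2, 3, 4 days.
Next gap: 5 days. Tue Jul 29 2014 + 5 days = Sun Aug 3 2014.
Next gap: 6 days. Sun Aug 3 2014 + 6 days = Sat Aug 9 2014.
Next gap: 7 days. Sat Aug 9 2014 + 7 days = Sat Aug 16 2014.
Next gap: 8 days. Sat Aug 16 2014 + 8 days = Sun Aug 24 2014.

Sun Aug 24 2014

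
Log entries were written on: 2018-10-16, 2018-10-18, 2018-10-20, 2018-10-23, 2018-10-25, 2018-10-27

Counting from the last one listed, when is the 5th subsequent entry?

2018-11-08

Gaps: 2, 2, 3, 2, 2 days — not constant, but cyclic with period 3.
The events fall on every Tuesday, Thursday and Saturday.
The following Tuesday is 2018-10-30.
Next Thursday: 2018-11-01.
The following Saturday is 2018-11-03.
The following Tuesday is 2018-11-06.
The following Thursday is 2018-11-08.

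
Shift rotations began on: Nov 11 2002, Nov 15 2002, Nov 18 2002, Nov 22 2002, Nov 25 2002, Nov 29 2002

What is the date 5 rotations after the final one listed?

Dec 16 2002

Gaps: 4, 3, 4, 3, 4 days — not constant, but cyclic with period 2.
The events fall on every Monday and Friday.
The following Monday is Dec 2 2002.
The following Friday is Dec 6 2002.
The following Monday is Dec 9 2002.
The following Friday is Dec 13 2002.
The following Monday is Dec 16 2002.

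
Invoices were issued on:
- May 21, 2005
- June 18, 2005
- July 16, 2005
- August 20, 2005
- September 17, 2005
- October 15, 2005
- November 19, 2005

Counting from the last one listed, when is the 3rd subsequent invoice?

These are Saturdays at 28- or 35-day spacing (28, 28, 35, 28, 28, 35).
The pattern: 3rd Saturday of the month.
3rd Saturday of December 2005: December 17, 2005.
3rd Saturday of January 2006: January 21, 2006.
3rd Saturday of February 2006: February 18, 2006.

February 18, 2006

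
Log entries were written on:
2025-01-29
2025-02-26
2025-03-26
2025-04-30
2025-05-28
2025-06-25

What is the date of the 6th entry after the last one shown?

2025-12-31

All Wednesdays; the gaps (28, 28, 35, 28, 28) vary with month length.
This is the last Wednesday of each month.
Last Wednesday of July 2025: 2025-07-30.
Last Wednesday of August 2025: 2025-08-27.
September 2025 ends with Wednesday 2025-09-24.
October 2025 ends with Wednesday 2025-10-29.
November 2025 ends with Wednesday 2025-11-26.
December 2025 ends with Wednesday 2025-12-31.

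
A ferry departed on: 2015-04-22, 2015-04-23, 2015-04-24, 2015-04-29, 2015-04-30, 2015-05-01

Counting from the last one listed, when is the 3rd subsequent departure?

2015-05-08

Every event lands on a Wednesday or Thursday or Friday (gaps cycle 1, 1, 5, 1, 1).
So the schedule is: every Wednesday, Thursday and Friday.
The following Wednesday is 2015-05-06.
The following Thursday is 2015-05-07.
Next Friday: 2015-05-08.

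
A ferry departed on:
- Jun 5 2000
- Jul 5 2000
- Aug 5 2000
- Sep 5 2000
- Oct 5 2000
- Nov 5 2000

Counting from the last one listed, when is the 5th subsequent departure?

Apr 5 2001

The day-of-month is always 5 (30, 31, 31, 30, 31 days between events).
So this recurs on the 5th of each month.
Next: December 2000 → Dec 5 2000.
Next: January 2001 → Jan 5 2001.
February 2001: Feb 5 2001.
March 2001: Mar 5 2001.
April 2001: Apr 5 2001.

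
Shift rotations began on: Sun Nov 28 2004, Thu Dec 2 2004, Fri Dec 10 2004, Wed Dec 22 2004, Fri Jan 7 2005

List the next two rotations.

Thu Jan 27 2005, Sun Feb 20 2005

The spacing grows by 4 each time: 4, 8, 12, 16 days.
Next gap: 20 days. Fri Jan 7 2005 + 20 days = Thu Jan 27 2005.
Next gap: 24 days. Thu Jan 27 2005 + 24 days = Sun Feb 20 2005.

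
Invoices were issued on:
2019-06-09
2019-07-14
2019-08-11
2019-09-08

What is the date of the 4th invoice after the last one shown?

All dates are Sundays, 35, 28, 28 days apart.
Specifically, the 2nd Sunday of each month.
October 2019 — 2nd Sunday is 2019-10-13.
November 2019 — 2nd Sunday is 2019-11-10.
December 2019 — 2nd Sunday is 2019-12-08.
January 2020 — 2nd Sunday is 2020-01-12.

2020-01-12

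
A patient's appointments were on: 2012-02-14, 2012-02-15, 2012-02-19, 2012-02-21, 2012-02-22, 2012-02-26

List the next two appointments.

2012-02-28, 2012-02-29

Gaps: 1, 4, 2, 1, 4 days — not constant, but cyclic with period 3.
The events fall on every Tuesday, Wednesday and Sunday.
The following Tuesday is 2012-02-28.
Next Wednesday: 2012-02-29.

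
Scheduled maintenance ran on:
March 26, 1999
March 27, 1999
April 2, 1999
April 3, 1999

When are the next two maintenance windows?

Every event lands on a Friday or Saturday (gaps cycle 1, 6, 1).
So the schedule is: every Friday and Saturday.
The following Friday is April 9, 1999.
Next Saturday: April 10, 1999.

April 9, 1999; April 10, 1999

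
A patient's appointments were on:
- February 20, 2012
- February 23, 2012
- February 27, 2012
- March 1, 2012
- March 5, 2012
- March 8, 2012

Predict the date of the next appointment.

The gap pattern 3, 4, 3, 4, 3 repeats every 2 events.
These are the Mondays and Thursdays of each week.
The following Monday is March 12, 2012.

March 12, 2012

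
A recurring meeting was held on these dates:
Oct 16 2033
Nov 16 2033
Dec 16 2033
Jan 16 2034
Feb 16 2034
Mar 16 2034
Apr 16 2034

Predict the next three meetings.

Each date is the 16th; the gaps (31, 30, 31, 31, 28, 31) track the month lengths.
The rule is the 16th of each month.
May 2034: May 16 2034.
June 2034: Jun 16 2034.
Next: July 2034 → Jul 16 2034.

May 16 2034, Jun 16 2034, Jul 16 2034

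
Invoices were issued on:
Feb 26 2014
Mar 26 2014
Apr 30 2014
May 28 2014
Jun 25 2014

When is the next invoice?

Jul 30 2014

These are Wednesdays with 28, 35, 28, 28-day gaps.
Each is the final Wednesday of its month — Apr 30 2014 is past the 28th, so '4th Wednesday' doesn't fit.
July 2014 ends with Wednesday Jul 30 2014.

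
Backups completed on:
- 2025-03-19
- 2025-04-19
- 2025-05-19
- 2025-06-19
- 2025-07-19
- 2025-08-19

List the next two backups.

2025-09-19, 2025-10-19

Each date is the 19th; the gaps (31, 30, 31, 30, 31) track the month lengths.
The rule is the 19th of each month.
Next: September 2025 → 2025-09-19.
October 2025: 2025-10-19.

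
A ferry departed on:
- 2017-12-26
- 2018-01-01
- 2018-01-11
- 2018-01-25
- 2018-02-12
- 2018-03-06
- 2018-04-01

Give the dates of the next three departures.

The spacing grows by 4 each time: 6, 10, 14, 18, 22, 26 days.
Next gap: 30 days. 2018-04-01 + 30 days = 2018-05-01.
Next gap: 34 days. 2018-05-01 + 34 days = 2018-06-04.
Next gap: 38 days. 2018-06-04 + 38 days = 2018-07-12.

2018-05-01, 2018-06-04, 2018-07-12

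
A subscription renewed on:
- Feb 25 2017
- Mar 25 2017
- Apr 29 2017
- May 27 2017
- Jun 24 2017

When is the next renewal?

Jul 29 2017

These are Saturdays with 28, 35, 28, 28-day gaps.
Each is the final Saturday of its month — Apr 29 2017 is past the 28th, so '4th Saturday' doesn't fit.
July 2017 ends with Saturday Jul 29 2017.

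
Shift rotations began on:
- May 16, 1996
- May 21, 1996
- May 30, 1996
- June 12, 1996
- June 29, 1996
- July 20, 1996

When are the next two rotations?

Intervals are 5, 9, 13, 17, 21 days — an arithmetic progression with common difference 4.
Next gap: 25 days. July 20, 1996 + 25 days = August 14, 1996.
Next gap: 29 days. August 14, 1996 + 29 days = September 12, 1996.

August 14, 1996; September 12, 1996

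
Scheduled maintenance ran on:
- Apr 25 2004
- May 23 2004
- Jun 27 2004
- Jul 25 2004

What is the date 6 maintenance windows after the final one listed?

Gaps: 28, 35, 28 days — a mix of 28 and 35. Every date is a Sunday.
Each is the 4th Sunday of its month.
4th Sunday of August 2004: Aug 22 2004.
4th Sunday of September 2004: Sep 26 2004.
4th Sunday of October 2004: Oct 24 2004.
November 2004 — 4th Sunday is Nov 28 2004.
December 2004 — 4th Sunday is Dec 26 2004.
4th Sunday of January 2005: Jan 23 2005.

Jan 23 2005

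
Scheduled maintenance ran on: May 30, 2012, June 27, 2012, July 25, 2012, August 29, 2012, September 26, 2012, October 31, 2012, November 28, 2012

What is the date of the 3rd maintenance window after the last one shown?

February 27, 2013

All Wednesdays; the gaps (28, 28, 35, 28, 35, 28) vary with month length.
This is the last Wednesday of each month.
December 2012 ends with Wednesday December 26, 2012.
January 2013 ends with Wednesday January 30, 2013.
February 2013 ends with Wednesday February 27, 2013.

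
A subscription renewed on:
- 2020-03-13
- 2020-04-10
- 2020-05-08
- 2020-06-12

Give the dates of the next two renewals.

2020-07-10, 2020-08-14

Gaps: 28, 28, 35 days — a mix of 28 and 35. Every date is a Friday.
Each is the 2nd Friday of its month.
July 2020 — 2nd Friday is 2020-07-10.
August 2020 — 2nd Friday is 2020-08-14.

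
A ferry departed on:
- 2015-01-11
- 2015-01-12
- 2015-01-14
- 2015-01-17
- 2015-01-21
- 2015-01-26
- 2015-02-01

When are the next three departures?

2015-02-08, 2015-02-16, 2015-02-25

The spacing grows by 1 each time: 1, 2, 3, 4, 5, 6 days.
Next gap: 7 days. 2015-02-01 + 7 days = 2015-02-08.
Next gap: 8 days. 2015-02-08 + 8 days = 2015-02-16.
Next gap: 9 days. 2015-02-16 + 9 days = 2015-02-25.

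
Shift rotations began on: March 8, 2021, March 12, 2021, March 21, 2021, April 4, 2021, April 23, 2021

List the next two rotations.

May 17, 2021; June 15, 2021

Intervals are 4, 9, 14, 19 days — an arithmetic progression with common difference 5.
Next gap: 24 days. April 23, 2021 + 24 days = May 17, 2021.
Next gap: 29 days. May 17, 2021 + 29 days = June 15, 2021.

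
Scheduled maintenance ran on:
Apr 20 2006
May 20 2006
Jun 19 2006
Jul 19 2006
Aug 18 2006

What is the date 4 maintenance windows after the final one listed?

Dec 16 2006

Gaps between consecutive events: 30, 30, 30, 30 days — a constant 30-day interval.
Aug 18 2006 + 30 days = Sep 17 2006.
Sep 17 2006 + 30 days = Oct 17 2006.
Oct 17 2006 + 30 days = Nov 16 2006.
Nov 16 2006 + 30 days = Dec 16 2006.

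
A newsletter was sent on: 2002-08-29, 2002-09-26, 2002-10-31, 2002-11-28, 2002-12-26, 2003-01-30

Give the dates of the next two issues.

Every date is a Thursday; gaps 28, 35, 28, 28, 35 days.
Each is the last Thursday of its month (at least one falls on the 29th or later, ruling out '4th Thursday').
February 2003 ends with Thursday 2003-02-27.
Last Thursday of March 2003: 2003-03-27.

2003-02-27, 2003-03-27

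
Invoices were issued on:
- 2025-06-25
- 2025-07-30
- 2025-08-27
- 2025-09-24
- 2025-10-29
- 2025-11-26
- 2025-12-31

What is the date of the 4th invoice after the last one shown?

Every date is a Wednesday; gaps 35, 28, 28, 35, 28, 35 days.
Each is the last Wednesday of its month (at least one falls on the 29th or later, ruling out '4th Wednesday').
January 2026 ends with Wednesday 2026-01-28.
Last Wednesday of February 2026: 2026-02-25.
March 2026 ends with Wednesday 2026-03-25.
April 2026 ends with Wednesday 2026-04-29.

2026-04-29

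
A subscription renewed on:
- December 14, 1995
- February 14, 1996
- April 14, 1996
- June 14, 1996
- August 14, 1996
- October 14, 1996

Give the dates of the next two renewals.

December 14, 1996; February 14, 1997

The day-of-month is always 14 (62, 60, 61, 61, 61 days between events).
So this recurs on the 14th of every 2 months.
Next: December 1996 → December 14, 1996.
February 1997: February 14, 1997.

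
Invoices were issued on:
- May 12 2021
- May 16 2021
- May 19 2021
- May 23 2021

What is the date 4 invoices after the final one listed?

Every event lands on a Wednesday or Sunday (gaps cycle 4, 3, 4).
So the schedule is: every Wednesday and Sunday.
The following Wednesday is May 26 2021.
The following Sunday is May 30 2021.
The following Wednesday is Jun 2 2021.
The following Sunday is Jun 6 2021.

Jun 6 2021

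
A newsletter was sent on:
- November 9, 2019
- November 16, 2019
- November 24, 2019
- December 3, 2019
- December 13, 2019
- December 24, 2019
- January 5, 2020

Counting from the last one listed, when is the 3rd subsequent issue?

February 16, 2020

Gaps: 7, 8, 9, 10, 11, 12 days — each gap is 1 larger than the previous one.
Next gap: 13 days. January 5, 2020 + 13 days = January 18, 2020.
Next gap: 14 days. January 18, 2020 + 14 days = February 1, 2020.
Next gap: 15 days. February 1, 2020 + 15 days = February 16, 2020.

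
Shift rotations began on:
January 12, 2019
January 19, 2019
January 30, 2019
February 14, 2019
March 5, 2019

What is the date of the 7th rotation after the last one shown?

November 5, 2019

The spacing grows by 4 each time: 7, 11, 15, 19 days.
Next gap: 23 days. March 5, 2019 + 23 days = March 28, 2019.
Next gap: 27 days. March 28, 2019 + 27 days = April 24, 2019.
Next gap: 31 days. April 24, 2019 + 31 days = May 25, 2019.
Next gap: 35 days. May 25, 2019 + 35 days = June 29, 2019.
Next gap: 39 days. June 29, 2019 + 39 days = August 7, 2019.
Next gap: 43 days. August 7, 2019 + 43 days = September 19, 2019.
Next gap: 47 days. September 19, 2019 + 47 days = November 5, 2019.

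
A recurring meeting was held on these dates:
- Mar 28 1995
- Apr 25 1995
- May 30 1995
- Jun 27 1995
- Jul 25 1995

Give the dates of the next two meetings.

All Tuesdays; the gaps (28, 35, 28, 28) vary with month length.
This is the last Tuesday of each month.
Last Tuesday of August 1995: Aug 29 1995.
September 1995 ends with Tuesday Sep 26 1995.

Aug 29 1995, Sep 26 1995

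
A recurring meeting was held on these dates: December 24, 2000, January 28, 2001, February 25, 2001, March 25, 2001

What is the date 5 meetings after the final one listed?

August 26, 2001

Gaps: 35, 28, 28 days — a mix of 28 and 35. Every date is a Sunday.
Each is the 4th Sunday of its month.
April 2001 — 4th Sunday is April 22, 2001.
May 2001 — 4th Sunday is May 27, 2001.
June 2001 — 4th Sunday is June 24, 2001.
July 2001 — 4th Sunday is July 22, 2001.
August 2001 — 4th Sunday is August 26, 2001.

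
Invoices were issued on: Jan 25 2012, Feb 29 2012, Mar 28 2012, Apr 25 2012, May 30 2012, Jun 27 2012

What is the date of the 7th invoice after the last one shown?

Jan 30 2013

These are Wednesdays with 35, 28, 28, 35, 28-day gaps.
Each is the final Wednesday of its month — Feb 29 2012 is past the 28th, so '4th Wednesday' doesn't fit.
July 2012 ends with Wednesday Jul 25 2012.
August 2012 ends with Wednesday Aug 29 2012.
Last Wednesday of September 2012: Sep 26 2012.
October 2012 ends with Wednesday Oct 31 2012.
November 2012 ends with Wednesday Nov 28 2012.
Last Wednesday of December 2012: Dec 26 2012.
January 2013 ends with Wednesday Jan 30 2013.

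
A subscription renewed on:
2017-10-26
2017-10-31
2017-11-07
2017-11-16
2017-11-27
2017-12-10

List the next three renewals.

The spacing grows by 2 each time: 5, 7, 9, 11, 13 days.
Next gap: 15 days. 2017-12-10 + 15 days = 2017-12-25.
Next gap: 17 days. 2017-12-25 + 17 days = 2018-01-11.
Next gap: 19 days. 2018-01-11 + 19 days = 2018-01-30.

2017-12-25, 2018-01-11, 2018-01-30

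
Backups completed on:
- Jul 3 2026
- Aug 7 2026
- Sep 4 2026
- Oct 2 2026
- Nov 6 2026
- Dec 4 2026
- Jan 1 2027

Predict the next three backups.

All dates are Fridays, 35, 28, 28, 35, 28, 28 days apart.
Specifically, the 1st Friday of each month.
1st Friday of February 2027: Feb 5 2027.
1st Friday of March 2027: Mar 5 2027.
April 2027 — 1st Friday is Apr 2 2027.

Feb 5 2027, Mar 5 2027, Apr 2 2027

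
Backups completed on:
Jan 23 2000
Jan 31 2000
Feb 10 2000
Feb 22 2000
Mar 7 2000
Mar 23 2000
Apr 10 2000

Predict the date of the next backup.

Apr 30 2000

The spacing grows by 2 each time: 8, 10, 12, 14, 16, 18 days.
Next gap: 20 days. Apr 10 2000 + 20 days = Apr 30 2000.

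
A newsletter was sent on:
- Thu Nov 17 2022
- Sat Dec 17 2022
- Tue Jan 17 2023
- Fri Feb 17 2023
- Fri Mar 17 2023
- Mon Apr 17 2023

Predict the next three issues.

Each date is the 17th; the gaps (30, 31, 31, 28, 31) track the month lengths.
The rule is the 17th of each month.
Next: May 2023 → Wed May 17 2023.
Next: June 2023 → Sat Jun 17 2023.
July 2023: Mon Jul 17 2023.

Wed May 17 2023, Sat Jun 17 2023, Mon Jul 17 2023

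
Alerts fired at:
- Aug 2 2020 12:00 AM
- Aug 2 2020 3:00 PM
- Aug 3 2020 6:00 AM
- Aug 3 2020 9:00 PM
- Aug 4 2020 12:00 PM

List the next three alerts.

Aug 5 2020 3:00 AM, Aug 5 2020 6:00 PM, Aug 6 2020 9:00 AM

Spacing: 15, 15, 15, 15 h — constant 15 h.
Aug 4 2020 12:00 PM + 15 h = Aug 5 2020 3:00 AM.
Aug 5 2020 3:00 AM + 15 h = Aug 5 2020 6:00 PM.
Aug 5 2020 6:00 PM + 15 h = Aug 6 2020 9:00 AM.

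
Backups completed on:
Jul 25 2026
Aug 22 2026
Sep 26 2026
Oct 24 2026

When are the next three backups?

All dates are Saturdays, 28, 35, 28 days apart.
Specifically, the 4th Saturday of each month.
November 2026 — 4th Saturday is Nov 28 2026.
4th Saturday of December 2026: Dec 26 2026.
January 2027 — 4th Saturday is Jan 23 2027.

Nov 28 2026, Dec 26 2026, Jan 23 2027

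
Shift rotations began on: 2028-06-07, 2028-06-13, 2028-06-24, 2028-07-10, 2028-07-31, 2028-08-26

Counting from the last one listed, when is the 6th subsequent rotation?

2029-05-14

The spacing grows by 5 each time: 6, 11, 16, 21, 26 days.
Next gap: 31 days. 2028-08-26 + 31 days = 2028-09-26.
Next gap: 36 days. 2028-09-26 + 36 days = 2028-11-01.
Next gap: 41 days. 2028-11-01 + 41 days = 2028-12-12.
Next gap: 46 days. 2028-12-12 + 46 days = 2029-01-27.
Next gap: 51 days. 2029-01-27 + 51 days = 2029-03-19.
Next gap: 56 days. 2029-03-19 + 56 days = 2029-05-14.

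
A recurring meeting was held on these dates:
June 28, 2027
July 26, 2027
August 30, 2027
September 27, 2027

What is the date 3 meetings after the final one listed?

Every date is a Monday; gaps 28, 35, 28 days.
Each is the last Monday of its month (at least one falls on the 29th or later, ruling out '4th Monday').
October 2027 ends with Monday October 25, 2027.
November 2027 ends with Monday November 29, 2027.
December 2027 ends with Monday December 27, 2027.

December 27, 2027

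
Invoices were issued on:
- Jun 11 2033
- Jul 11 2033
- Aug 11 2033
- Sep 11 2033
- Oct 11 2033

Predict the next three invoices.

The day-of-month is always 11 (30, 31, 31, 30 days between events).
So this recurs on the 11th of each month.
Next: November 2033 → Nov 11 2033.
December 2033: Dec 11 2033.
January 2034: Jan 11 2034.

Nov 11 2033, Dec 11 2033, Jan 11 2034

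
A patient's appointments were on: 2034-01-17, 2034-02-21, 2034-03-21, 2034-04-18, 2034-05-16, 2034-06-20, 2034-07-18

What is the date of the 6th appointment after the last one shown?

2035-01-16

Gaps: 35, 28, 28, 28, 35, 28 days — a mix of 28 and 35. Every date is a Tuesday.
Each is the 3rd Tuesday of its month.
3rd Tuesday of August 2034: 2034-08-15.
September 2034 — 3rd Tuesday is 2034-09-19.
October 2034 — 3rd Tuesday is 2034-10-17.
November 2034 — 3rd Tuesday is 2034-11-21.
3rd Tuesday of December 2034: 2034-12-19.
January 2035 — 3rd Tuesday is 2035-01-16.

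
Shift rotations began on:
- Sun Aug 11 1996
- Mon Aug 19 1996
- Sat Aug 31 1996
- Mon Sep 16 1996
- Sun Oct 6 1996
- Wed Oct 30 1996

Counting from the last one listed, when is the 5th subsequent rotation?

Mon Apr 28 1997

Intervals are 8, 12, 16, 20, 24 days — an arithmetic progression with common difference 4.
Next gap: 28 days. Wed Oct 30 1996 + 28 days = Wed Nov 27 1996.
Next gap: 32 days. Wed Nov 27 1996 + 32 days = Sun Dec 29 1996.
Next gap: 36 days. Sun Dec 29 1996 + 36 days = Mon Feb 3 1997.
Next gap: 40 days. Mon Feb 3 1997 + 40 days = Sat Mar 15 1997.
Next gap: 44 days. Sat Mar 15 1997 + 44 days = Mon Apr 28 1997.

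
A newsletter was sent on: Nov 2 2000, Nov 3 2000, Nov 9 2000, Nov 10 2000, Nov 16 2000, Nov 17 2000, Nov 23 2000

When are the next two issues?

The gap pattern 1, 6, 1, 6, 1, 6 repeats every 2 events.
These are the Thursdays and Fridays of each week.
The following Friday is Nov 24 2000.
The following Thursday is Nov 30 2000.

Nov 24 2000, Nov 30 2000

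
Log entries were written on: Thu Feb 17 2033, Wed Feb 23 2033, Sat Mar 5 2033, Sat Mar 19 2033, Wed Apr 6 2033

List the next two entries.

Thu Apr 28 2033, Tue May 24 2033

Gaps: 6, 10, 14, 18 days — each gap is 4 larger than the previous one.
Next gap: 22 days. Wed Apr 6 2033 + 22 days = Thu Apr 28 2033.
Next gap: 26 days. Thu Apr 28 2033 + 26 days = Tue May 24 2033.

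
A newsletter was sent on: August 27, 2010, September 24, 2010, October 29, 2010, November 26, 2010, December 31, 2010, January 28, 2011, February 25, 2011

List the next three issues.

Every date is a Friday; gaps 28, 35, 28, 35, 28, 28 days.
Each is the last Friday of its month (at least one falls on the 29th or later, ruling out '4th Friday').
Last Friday of March 2011: March 25, 2011.
Last Friday of April 2011: April 29, 2011.
May 2011 ends with Friday May 27, 2011.

March 25, 2011; April 29, 2011; May 27, 2011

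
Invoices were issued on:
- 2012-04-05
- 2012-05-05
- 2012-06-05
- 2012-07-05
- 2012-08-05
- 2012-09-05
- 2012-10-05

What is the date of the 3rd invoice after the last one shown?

Gaps: 30, 31, 30, 31, 31, 30 days — not constant. Every event is on the 5th of the month.
Pattern: the 5th of each month.
November 2012: 2012-11-05.
Next: December 2012 → 2012-12-05.
Next: January 2013 → 2013-01-05.

2013-01-05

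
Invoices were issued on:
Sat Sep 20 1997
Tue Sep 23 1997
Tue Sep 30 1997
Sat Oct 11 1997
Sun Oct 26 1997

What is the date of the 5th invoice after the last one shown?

Tue Mar 10 1998

The spacing grows by 4 each time: 3, 7, 11, 15 days.
Next gap: 19 days. Sun Oct 26 1997 + 19 days = Fri Nov 14 1997.
Next gap: 23 days. Fri Nov 14 1997 + 23 days = Sun Dec 7 1997.
Next gap: 27 days. Sun Dec 7 1997 + 27 days = Sat Jan 3 1998.
Next gap: 31 days. Sat Jan 3 1998 + 31 days = Tue Feb 3 1998.
Next gap: 35 days. Tue Feb 3 1998 + 35 days = Tue Mar 10 1998.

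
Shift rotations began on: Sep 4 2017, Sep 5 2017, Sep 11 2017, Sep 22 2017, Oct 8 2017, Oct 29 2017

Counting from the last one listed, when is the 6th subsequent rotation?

Jun 17 2018

The spacing grows by 5 each time: 1, 6, 11, 16, 21 days.
Next gap: 26 days. Oct 29 2017 + 26 days = Nov 24 2017.
Next gap: 31 days. Nov 24 2017 + 31 days = Dec 25 2017.
Next gap: 36 days. Dec 25 2017 + 36 days = Jan 30 2018.
Next gap: 41 days. Jan 30 2018 + 41 days = Mar 12 2018.
Next gap: 46 days. Mar 12 2018 + 46 days = Apr 27 2018.
Next gap: 51 days. Apr 27 2018 + 51 days = Jun 17 2018.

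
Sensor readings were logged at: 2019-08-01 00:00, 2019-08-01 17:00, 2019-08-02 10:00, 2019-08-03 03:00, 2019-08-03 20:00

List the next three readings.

Spacing: 17, 17, 17, 17 h — constant 17 h.
2019-08-03 20:00 + 17 h = 2019-08-04 13:00.
2019-08-04 13:00 + 17 h = 2019-08-05 06:00.
2019-08-05 06:00 + 17 h = 2019-08-05 23:00.

2019-08-04 13:00, 2019-08-05 06:00, 2019-08-05 23:00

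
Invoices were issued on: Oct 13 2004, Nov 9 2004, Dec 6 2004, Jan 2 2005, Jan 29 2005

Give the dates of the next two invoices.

Gaps between consecutive events: 27, 27, 27, 27 days — a constant 27-day interval.
Jan 29 2005 + 27 days = Feb 25 2005.
Feb 25 2005 + 27 days = Mar 24 2005.

Feb 25 2005, Mar 24 2005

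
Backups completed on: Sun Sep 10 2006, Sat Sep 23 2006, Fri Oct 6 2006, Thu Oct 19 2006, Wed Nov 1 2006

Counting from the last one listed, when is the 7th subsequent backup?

The spacing is 13, 13, 13, 13 days — always 13 days.
Wed Nov 1 2006 + 13 days = Tue Nov 14 2006.
Tue Nov 14 2006 + 13 days = Mon Nov 27 2006.
Mon Nov 27 2006 + 13 days = Sun Dec 10 2006.
Sun Dec 10 2006 + 13 days = Sat Dec 23 2006.
Sat Dec 23 2006 + 13 days = Fri Jan 5 2007.
Fri Jan 5 2007 + 13 days = Thu Jan 18 2007.
Thu Jan 18 2007 + 13 days = Wed Jan 31 2007.

Wed Jan 31 2007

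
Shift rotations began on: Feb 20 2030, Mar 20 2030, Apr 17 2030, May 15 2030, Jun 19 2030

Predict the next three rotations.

Gaps: 28, 28, 28, 35 days — a mix of 28 and 35. Every date is a Wednesday.
Each is the 3rd Wednesday of its month.
3rd Wednesday of July 2030: Jul 17 2030.
August 2030 — 3rd Wednesday is Aug 21 2030.
3rd Wednesday of September 2030: Sep 18 2030.

Jul 17 2030, Aug 21 2030, Sep 18 2030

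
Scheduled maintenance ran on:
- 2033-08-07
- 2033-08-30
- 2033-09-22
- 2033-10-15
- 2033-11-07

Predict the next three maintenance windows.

Every event comes 23 days after the last (23, 23, 23, 23).
2033-11-07 + 23 days = 2033-11-30.
2033-11-30 + 23 days = 2033-12-23.
2033-12-23 + 23 days = 2034-01-15.

2033-11-30, 2033-12-23, 2034-01-15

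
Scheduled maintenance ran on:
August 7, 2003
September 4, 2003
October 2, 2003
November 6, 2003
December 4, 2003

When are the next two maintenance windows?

January 1, 2004; February 5, 2004

These are Thursdays at 28- or 35-day spacing (28, 28, 35, 28).
The pattern: 1st Thursday of the month.
January 2004 — 1st Thursday is January 1, 2004.
February 2004 — 1st Thursday is February 5, 2004.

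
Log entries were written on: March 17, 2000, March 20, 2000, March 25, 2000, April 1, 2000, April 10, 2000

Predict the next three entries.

April 21, 2000; May 4, 2000; May 19, 2000

Intervals are 3, 5, 7, 9 days — an arithmetic progression with common difference 2.
Next gap: 11 days. April 10, 2000 + 11 days = April 21, 2000.
Next gap: 13 days. April 21, 2000 + 13 days = May 4, 2000.
Next gap: 15 days. May 4, 2000 + 15 days = May 19, 2000.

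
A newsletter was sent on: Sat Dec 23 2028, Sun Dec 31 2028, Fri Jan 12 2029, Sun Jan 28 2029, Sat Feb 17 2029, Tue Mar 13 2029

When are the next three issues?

Tue Apr 10 2029, Sat May 12 2029, Sun Jun 17 2029

The spacing grows by 4 each time: 8, 12, 16, 20, 24 days.
Next gap: 28 days. Tue Mar 13 2029 + 28 days = Tue Apr 10 2029.
Next gap: 32 days. Tue Apr 10 2029 + 32 days = Sat May 12 2029.
Next gap: 36 days. Sat May 12 2029 + 36 days = Sun Jun 17 2029.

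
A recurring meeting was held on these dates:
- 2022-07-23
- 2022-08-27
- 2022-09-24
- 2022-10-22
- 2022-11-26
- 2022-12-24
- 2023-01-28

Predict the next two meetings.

Gaps: 35, 28, 28, 35, 28, 35 days — a mix of 28 and 35. Every date is a Saturday.
Each is the 4th Saturday of its month.
February 2023 — 4th Saturday is 2023-02-25.
4th Saturday of March 2023: 2023-03-25.

2023-02-25, 2023-03-25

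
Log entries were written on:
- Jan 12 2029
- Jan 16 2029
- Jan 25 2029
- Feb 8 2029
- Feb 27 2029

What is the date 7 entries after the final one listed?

Nov 27 2029

Intervals are 4, 9, 14, 19 days — an arithmetic progression with common difference 5.
Next gap: 24 days. Feb 27 2029 + 24 days = Mar 23 2029.
Next gap: 29 days. Mar 23 2029 + 29 days = Apr 21 2029.
Next gap: 34 days. Apr 21 2029 + 34 days = May 25 2029.
Next gap: 39 days. May 25 2029 + 39 days = Jul 3 2029.
Next gap: 44 days. Jul 3 2029 + 44 days = Aug 16 2029.
Next gap: 49 days. Aug 16 2029 + 49 days = Oct 4 2029.
Next gap: 54 days. Oct 4 2029 + 54 days = Nov 27 2029.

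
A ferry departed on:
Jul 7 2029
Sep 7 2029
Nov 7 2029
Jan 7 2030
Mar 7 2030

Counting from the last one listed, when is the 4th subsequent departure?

Gaps: 62, 61, 61, 59 days — not constant. Every event is on the 7th of the month.
Pattern: the 7th of every 2 months.
May 2030: May 7 2030.
Next: July 2030 → Jul 7 2030.
September 2030: Sep 7 2030.
November 2030: Nov 7 2030.

Nov 7 2030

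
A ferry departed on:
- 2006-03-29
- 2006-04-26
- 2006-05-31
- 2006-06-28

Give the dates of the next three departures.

These are Wednesdays with 28, 35, 28-day gaps.
Each is the final Wednesday of its month — 2006-03-29 is past the 28th, so '4th Wednesday' doesn't fit.
Last Wednesday of July 2006: 2006-07-26.
August 2006 ends with Wednesday 2006-08-30.
September 2006 ends with Wednesday 2006-09-27.

2006-07-26, 2006-08-30, 2006-09-27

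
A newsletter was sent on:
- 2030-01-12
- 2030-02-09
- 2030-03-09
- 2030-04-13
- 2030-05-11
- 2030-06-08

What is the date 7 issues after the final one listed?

2031-01-11

Gaps: 28, 28, 35, 28, 28 days — a mix of 28 and 35. Every date is a Saturday.
Each is the 2nd Saturday of its month.
2nd Saturday of July 2030: 2030-07-13.
2nd Saturday of August 2030: 2030-08-10.
2nd Saturday of September 2030: 2030-09-14.
October 2030 — 2nd Saturday is 2030-10-12.
November 2030 — 2nd Saturday is 2030-11-09.
2nd Saturday of December 2030: 2030-12-14.
January 2031 — 2nd Saturday is 2031-01-11.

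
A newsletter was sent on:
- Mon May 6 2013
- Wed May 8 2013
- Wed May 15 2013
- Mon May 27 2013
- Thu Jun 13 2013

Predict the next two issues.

Gaps: 2, 7, 12, 17 days — each gap is 5 larger than the previous one.
Next gap: 22 days. Thu Jun 13 2013 + 22 days = Fri Jul 5 2013.
Next gap: 27 days. Fri Jul 5 2013 + 27 days = Thu Aug 1 2013.

Fri Jul 5 2013, Thu Aug 1 2013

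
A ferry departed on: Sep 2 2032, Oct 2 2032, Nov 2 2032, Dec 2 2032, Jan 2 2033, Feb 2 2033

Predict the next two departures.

Mar 2 2033, Apr 2 2033

Gaps: 30, 31, 30, 31, 31 days — not constant. Every event is on the 2nd of the month.
Pattern: the 2nd of each month.
March 2033: Mar 2 2033.
April 2033: Apr 2 2033.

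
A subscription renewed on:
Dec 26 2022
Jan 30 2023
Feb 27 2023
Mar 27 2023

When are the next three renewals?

Apr 24 2023, May 29 2023, Jun 26 2023

Every date is a Monday; gaps 35, 28, 28 days.
Each is the last Monday of its month (at least one falls on the 29th or later, ruling out '4th Monday').
Last Monday of April 2023: Apr 24 2023.
Last Monday of May 2023: May 29 2023.
June 2023 ends with Monday Jun 26 2023.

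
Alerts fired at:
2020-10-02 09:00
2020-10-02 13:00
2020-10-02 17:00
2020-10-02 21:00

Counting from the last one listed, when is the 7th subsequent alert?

The interval is a steady 4 hours (4, 4, 4).
2020-10-02 21:00 + 4 h = 2020-10-03 01:00.
2020-10-03 01:00 + 4 h = 2020-10-03 05:00.
2020-10-03 05:00 + 4 h = 2020-10-03 09:00.
2020-10-03 09:00 + 4 h = 2020-10-03 13:00.
2020-10-03 13:00 + 4 h = 2020-10-03 17:00.
2020-10-03 17:00 + 4 h = 2020-10-03 21:00.
2020-10-03 21:00 + 4 h = 2020-10-04 01:00.

2020-10-04 01:00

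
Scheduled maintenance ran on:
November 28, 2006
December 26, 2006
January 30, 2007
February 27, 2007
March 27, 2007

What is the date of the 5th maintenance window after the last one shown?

August 28, 2007

Every date is a Tuesday; gaps 28, 35, 28, 28 days.
Each is the last Tuesday of its month (at least one falls on the 29th or later, ruling out '4th Tuesday').
Last Tuesday of April 2007: April 24, 2007.
Last Tuesday of May 2007: May 29, 2007.
June 2007 ends with Tuesday June 26, 2007.
July 2007 ends with Tuesday July 31, 2007.
Last Tuesday of August 2007: August 28, 2007.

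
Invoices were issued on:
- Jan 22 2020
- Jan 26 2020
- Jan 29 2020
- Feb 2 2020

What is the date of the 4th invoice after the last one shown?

Feb 16 2020

Gaps: 4, 3, 4 days — not constant, but cyclic with period 2.
The events fall on every Wednesday and Sunday.
The following Wednesday is Feb 5 2020.
Next Sunday: Feb 9 2020.
Next Wednesday: Feb 12 2020.
Next Sunday: Feb 16 2020.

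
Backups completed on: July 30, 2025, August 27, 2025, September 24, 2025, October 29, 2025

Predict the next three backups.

November 26, 2025; December 31, 2025; January 28, 2026

All Wednesdays; the gaps (28, 28, 35) vary with month length.
This is the last Wednesday of each month.
Last Wednesday of November 2025: November 26, 2025.
December 2025 ends with Wednesday December 31, 2025.
January 2026 ends with Wednesday January 28, 2026.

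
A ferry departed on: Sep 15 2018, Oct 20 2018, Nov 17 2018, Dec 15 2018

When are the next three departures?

Jan 19 2019, Feb 16 2019, Mar 16 2019

These are Saturdays at 28- or 35-day spacing (35, 28, 28).
The pattern: 3rd Saturday of the month.
3rd Saturday of January 2019: Jan 19 2019.
3rd Saturday of February 2019: Feb 16 2019.
March 2019 — 3rd Saturday is Mar 16 2019.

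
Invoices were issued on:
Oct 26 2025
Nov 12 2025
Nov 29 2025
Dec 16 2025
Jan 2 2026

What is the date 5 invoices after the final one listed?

Mar 28 2026

The spacing is 17, 17, 17, 17 days — always 17 days.
Jan 2 2026 + 17 days = Jan 19 2026.
Jan 19 2026 + 17 days = Feb 5 2026.
Feb 5 2026 + 17 days = Feb 22 2026.
Feb 22 2026 + 17 days = Mar 11 2026.
Mar 11 2026 + 17 days = Mar 28 2026.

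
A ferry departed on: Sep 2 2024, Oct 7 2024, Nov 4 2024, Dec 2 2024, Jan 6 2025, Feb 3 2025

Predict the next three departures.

All dates are Mondays, 35, 28, 28, 35, 28 days apart.
Specifically, the 1st Monday of each month.
1st Monday of March 2025: Mar 3 2025.
April 2025 — 1st Monday is Apr 7 2025.
May 2025 — 1st Monday is May 5 2025.

Mar 3 2025, Apr 7 2025, May 5 2025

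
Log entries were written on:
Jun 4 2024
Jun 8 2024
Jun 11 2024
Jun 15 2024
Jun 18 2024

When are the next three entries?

Every event lands on a Tuesday or Saturday (gaps cycle 4, 3, 4, 3).
So the schedule is: every Tuesday and Saturday.
The following Saturday is Jun 22 2024.
The following Tuesday is Jun 25 2024.
Next Saturday: Jun 29 2024.

Jun 22 2024, Jun 25 2024, Jun 29 2024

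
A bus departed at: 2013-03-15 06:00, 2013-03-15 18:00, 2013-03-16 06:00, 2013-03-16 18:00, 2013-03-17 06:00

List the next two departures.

Spacing: 12, 12, 12, 12 h — constant 12 h.
2013-03-17 06:00 + 12 h = 2013-03-17 18:00.
2013-03-17 18:00 + 12 h = 2013-03-18 06:00.

2013-03-17 18:00, 2013-03-18 06:00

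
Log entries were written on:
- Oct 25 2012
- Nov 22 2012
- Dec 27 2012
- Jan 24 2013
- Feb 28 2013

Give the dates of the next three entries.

All dates are Thursdays, 28, 35, 28, 35 days apart.
Specifically, the 4th Thursday of each month.
March 2013 — 4th Thursday is Mar 28 2013.
4th Thursday of April 2013: Apr 25 2013.
May 2013 — 4th Thursday is May 23 2013.

Mar 28 2013, Apr 25 2013, May 23 2013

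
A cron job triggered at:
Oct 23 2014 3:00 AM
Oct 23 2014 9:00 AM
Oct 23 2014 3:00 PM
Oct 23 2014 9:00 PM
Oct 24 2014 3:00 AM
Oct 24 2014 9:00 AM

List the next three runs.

The interval is a steady 6 hours (6, 6, 6, 6, 6).
Oct 24 2014 9:00 AM + 6 h = Oct 24 2014 3:00 PM.
Oct 24 2014 3:00 PM + 6 h = Oct 24 2014 9:00 PM.
Oct 24 2014 9:00 PM + 6 h = Oct 25 2014 3:00 AM.

Oct 24 2014 3:00 PM, Oct 24 2014 9:00 PM, Oct 25 2014 3:00 AM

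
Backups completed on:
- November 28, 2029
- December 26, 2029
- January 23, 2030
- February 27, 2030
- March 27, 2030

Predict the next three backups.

These are Wednesdays at 28- or 35-day spacing (28, 28, 35, 28).
The pattern: 4th Wednesday of the month.
April 2030 — 4th Wednesday is April 24, 2030.
May 2030 — 4th Wednesday is May 22, 2030.
4th Wednesday of June 2030: June 26, 2030.

April 24, 2030; May 22, 2030; June 26, 2030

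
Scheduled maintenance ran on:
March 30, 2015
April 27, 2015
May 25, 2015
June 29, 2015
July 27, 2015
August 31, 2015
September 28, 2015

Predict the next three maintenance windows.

These are Mondays with 28, 28, 35, 28, 35, 28-day gaps.
Each is the final Monday of its month — March 30, 2015 is past the 28th, so '4th Monday' doesn't fit.
Last Monday of October 2015: October 26, 2015.
November 2015 ends with Monday November 30, 2015.
December 2015 ends with Monday December 28, 2015.

October 26, 2015; November 30, 2015; December 28, 2015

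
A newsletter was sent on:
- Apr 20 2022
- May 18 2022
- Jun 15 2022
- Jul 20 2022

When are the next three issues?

Aug 17 2022, Sep 21 2022, Oct 19 2022

All dates are Wednesdays, 28, 28, 35 days apart.
Specifically, the 3rd Wednesday of each month.
3rd Wednesday of August 2022: Aug 17 2022.
3rd Wednesday of September 2022: Sep 21 2022.
3rd Wednesday of October 2022: Oct 19 2022.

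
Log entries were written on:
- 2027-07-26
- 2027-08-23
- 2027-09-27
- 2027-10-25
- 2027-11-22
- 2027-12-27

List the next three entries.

All dates are Mondays, 28, 35, 28, 28, 35 days apart.
Specifically, the 4th Monday of each month.
January 2028 — 4th Monday is 2028-01-24.
4th Monday of February 2028: 2028-02-28.
4th Monday of March 2028: 2028-03-27.

2028-01-24, 2028-02-28, 2028-03-27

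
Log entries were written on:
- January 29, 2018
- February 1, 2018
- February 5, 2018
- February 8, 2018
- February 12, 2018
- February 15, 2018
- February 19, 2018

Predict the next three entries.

Every event lands on a Monday or Thursday (gaps cycle 3, 4, 3, 4, 3, 4).
So the schedule is: every Monday and Thursday.
The following Thursday is February 22, 2018.
Next Monday: February 26, 2018.
The following Thursday is March 1, 2018.

February 22, 2018; February 26, 2018; March 1, 2018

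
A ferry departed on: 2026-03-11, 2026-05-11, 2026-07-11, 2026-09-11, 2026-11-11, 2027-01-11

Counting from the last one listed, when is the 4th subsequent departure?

Each date is the 11th; the gaps (61, 61, 62, 61, 61) track the month lengths.
The rule is the 11th of every 2 months.
Next: March 2027 → 2027-03-11.
Next: May 2027 → 2027-05-11.
Next: July 2027 → 2027-07-11.
September 2027: 2027-09-11.

2027-09-11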